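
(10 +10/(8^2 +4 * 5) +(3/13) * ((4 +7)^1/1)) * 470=1624085/273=5949.03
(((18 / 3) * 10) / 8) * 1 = 15 / 2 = 7.50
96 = 96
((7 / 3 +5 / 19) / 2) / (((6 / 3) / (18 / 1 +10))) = 1036 / 57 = 18.18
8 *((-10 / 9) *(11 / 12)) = -220 / 27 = -8.15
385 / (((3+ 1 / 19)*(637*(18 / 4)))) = 1045 / 23751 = 0.04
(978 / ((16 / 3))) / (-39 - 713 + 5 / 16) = -978 / 4009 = -0.24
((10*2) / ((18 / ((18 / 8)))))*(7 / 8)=35 / 16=2.19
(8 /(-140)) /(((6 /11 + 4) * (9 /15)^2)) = -11 /315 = -0.03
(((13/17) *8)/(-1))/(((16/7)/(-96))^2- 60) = 0.10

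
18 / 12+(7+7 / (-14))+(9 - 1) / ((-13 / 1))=96 / 13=7.38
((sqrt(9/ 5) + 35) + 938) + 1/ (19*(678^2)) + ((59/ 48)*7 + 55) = 3*sqrt(5)/ 5 + 36214786585/ 34935984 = 1037.95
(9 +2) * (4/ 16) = 2.75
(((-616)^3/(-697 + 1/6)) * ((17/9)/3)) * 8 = 63578611712/37629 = 1689617.36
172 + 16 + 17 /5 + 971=5812 /5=1162.40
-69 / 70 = -0.99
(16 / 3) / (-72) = -2 / 27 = -0.07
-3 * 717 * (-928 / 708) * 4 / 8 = 83172 / 59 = 1409.69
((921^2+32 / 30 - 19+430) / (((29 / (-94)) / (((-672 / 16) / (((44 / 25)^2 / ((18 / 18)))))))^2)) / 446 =80735498955234375 / 21966536504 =3675385.92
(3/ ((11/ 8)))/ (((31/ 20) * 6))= 80/ 341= 0.23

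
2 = 2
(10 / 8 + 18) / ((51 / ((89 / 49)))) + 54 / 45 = 13463 / 7140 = 1.89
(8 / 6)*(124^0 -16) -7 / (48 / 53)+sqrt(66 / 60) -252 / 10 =-12703 / 240+sqrt(110) / 10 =-51.88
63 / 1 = 63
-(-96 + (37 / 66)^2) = 416807 / 4356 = 95.69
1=1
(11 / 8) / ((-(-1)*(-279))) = -0.00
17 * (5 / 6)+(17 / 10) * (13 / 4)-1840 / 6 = -11479 / 40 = -286.98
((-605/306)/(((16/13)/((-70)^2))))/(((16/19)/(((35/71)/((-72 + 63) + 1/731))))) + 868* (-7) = -20933948707/3762432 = -5563.94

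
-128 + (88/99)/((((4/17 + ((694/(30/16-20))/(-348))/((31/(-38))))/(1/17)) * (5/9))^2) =-7076237060383/55713222818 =-127.01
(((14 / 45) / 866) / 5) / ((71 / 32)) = 224 / 6917175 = 0.00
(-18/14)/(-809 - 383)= 9/8344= 0.00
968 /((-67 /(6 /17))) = -5.10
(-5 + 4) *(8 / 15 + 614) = -9218 / 15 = -614.53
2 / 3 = 0.67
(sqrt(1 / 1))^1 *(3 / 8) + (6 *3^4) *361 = 1403571 / 8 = 175446.38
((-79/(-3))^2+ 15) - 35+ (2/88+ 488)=1161.47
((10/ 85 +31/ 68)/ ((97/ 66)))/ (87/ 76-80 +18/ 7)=-342342/ 66921367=-0.01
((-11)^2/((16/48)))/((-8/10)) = -1815/4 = -453.75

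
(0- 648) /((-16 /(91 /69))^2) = -74529 /16928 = -4.40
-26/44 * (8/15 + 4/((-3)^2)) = -26/45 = -0.58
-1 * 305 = -305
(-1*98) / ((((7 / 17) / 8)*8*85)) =-2.80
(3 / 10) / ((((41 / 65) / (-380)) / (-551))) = 4082910 / 41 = 99583.17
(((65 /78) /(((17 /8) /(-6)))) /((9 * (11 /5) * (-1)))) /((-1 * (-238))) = 100 /200277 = 0.00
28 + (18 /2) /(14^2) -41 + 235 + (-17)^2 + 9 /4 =50303 /98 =513.30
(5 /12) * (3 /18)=5 /72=0.07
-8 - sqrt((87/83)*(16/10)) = -8 - 2*sqrt(72210)/415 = -9.30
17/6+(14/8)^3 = 1573/192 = 8.19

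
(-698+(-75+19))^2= 568516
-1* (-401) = 401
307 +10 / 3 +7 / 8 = 7469 / 24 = 311.21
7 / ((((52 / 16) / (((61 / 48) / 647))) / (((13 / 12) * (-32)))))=-854 / 5823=-0.15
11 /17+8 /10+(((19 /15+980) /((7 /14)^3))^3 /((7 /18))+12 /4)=55511606239740722 /44625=1243957562795.31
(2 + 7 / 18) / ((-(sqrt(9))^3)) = -43 / 486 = -0.09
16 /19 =0.84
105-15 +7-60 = 37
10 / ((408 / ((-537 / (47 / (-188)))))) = 895 / 17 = 52.65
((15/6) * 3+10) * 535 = 9362.50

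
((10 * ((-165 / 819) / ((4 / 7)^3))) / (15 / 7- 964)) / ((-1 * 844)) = -94325 / 7091949696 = -0.00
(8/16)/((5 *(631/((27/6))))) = 9/12620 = 0.00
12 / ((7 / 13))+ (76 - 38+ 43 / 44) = 18869 / 308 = 61.26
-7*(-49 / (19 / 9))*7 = 21609 / 19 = 1137.32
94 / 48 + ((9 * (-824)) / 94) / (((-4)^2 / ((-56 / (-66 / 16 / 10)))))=-8281621 / 12408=-667.44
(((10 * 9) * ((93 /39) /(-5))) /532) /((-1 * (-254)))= -279 /878332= -0.00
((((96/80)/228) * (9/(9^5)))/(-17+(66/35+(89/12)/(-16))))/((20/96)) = -1792/7249821165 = -0.00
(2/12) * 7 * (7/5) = 49/30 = 1.63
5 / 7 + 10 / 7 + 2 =29 / 7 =4.14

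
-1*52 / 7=-52 / 7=-7.43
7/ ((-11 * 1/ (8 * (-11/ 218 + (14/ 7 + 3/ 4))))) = -1498/ 109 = -13.74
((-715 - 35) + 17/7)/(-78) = 9.58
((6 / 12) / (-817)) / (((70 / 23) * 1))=-23 / 114380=-0.00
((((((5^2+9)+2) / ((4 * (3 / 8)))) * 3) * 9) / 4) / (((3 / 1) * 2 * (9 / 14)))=42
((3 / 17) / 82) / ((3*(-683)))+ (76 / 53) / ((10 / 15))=108539575 / 50461406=2.15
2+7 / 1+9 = 18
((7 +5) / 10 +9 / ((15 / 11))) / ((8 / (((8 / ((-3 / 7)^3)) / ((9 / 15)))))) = -4459 / 27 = -165.15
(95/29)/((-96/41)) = -3895/2784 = -1.40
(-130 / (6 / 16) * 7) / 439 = -7280 / 1317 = -5.53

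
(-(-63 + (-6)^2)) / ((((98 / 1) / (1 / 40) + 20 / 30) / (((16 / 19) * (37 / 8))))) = 2997 / 111739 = 0.03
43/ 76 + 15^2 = 17143/ 76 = 225.57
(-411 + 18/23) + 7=-9274/23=-403.22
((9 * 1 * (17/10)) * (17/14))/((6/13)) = 11271/280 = 40.25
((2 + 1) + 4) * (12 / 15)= 5.60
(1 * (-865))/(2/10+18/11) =-47575/101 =-471.04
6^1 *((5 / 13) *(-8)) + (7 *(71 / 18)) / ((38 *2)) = -321859 / 17784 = -18.10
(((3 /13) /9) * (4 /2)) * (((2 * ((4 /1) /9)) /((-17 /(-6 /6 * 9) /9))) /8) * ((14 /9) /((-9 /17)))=-28 /351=-0.08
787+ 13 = 800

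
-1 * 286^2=-81796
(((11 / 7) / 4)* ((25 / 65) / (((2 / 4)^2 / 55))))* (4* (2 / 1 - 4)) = -24200 / 91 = -265.93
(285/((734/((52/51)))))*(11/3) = 27170/18717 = 1.45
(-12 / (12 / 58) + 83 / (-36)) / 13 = -167 / 36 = -4.64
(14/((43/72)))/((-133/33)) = -4752/817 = -5.82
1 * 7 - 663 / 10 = -593 / 10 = -59.30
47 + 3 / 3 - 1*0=48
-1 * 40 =-40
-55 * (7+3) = -550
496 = 496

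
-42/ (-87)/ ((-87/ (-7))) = 98/ 2523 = 0.04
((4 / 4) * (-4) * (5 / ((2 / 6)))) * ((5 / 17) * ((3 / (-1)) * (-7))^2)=-132300 / 17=-7782.35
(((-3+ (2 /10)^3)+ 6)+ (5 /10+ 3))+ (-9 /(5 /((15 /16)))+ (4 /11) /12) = 320153 /66000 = 4.85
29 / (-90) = -29 / 90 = -0.32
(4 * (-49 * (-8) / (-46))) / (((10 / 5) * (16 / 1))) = -49 / 46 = -1.07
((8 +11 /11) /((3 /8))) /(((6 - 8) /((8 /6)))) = -16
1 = 1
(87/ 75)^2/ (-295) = -841/ 184375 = -0.00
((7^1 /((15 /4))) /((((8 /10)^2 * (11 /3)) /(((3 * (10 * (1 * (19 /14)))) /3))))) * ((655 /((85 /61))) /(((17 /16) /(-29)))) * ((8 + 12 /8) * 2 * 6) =-50194667400 /3179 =-15789451.84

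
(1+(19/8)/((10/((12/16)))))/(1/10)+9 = 665/32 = 20.78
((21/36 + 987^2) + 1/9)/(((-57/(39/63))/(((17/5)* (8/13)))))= -1192383706/53865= -22136.52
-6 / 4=-3 / 2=-1.50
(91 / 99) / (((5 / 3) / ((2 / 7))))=26 / 165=0.16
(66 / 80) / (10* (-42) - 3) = -11 / 5640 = -0.00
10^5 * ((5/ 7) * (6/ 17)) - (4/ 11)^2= 25209.95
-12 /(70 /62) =-10.63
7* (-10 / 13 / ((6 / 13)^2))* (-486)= 12285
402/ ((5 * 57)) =1.41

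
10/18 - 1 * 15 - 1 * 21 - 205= -2164/9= -240.44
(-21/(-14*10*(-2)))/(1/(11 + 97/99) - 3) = 593/23060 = 0.03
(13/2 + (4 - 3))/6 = 5/4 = 1.25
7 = 7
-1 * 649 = -649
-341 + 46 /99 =-33713 /99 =-340.54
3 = 3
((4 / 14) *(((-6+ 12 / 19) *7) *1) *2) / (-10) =204 / 95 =2.15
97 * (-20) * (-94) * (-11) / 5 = -401192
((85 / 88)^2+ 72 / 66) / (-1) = -15673 / 7744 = -2.02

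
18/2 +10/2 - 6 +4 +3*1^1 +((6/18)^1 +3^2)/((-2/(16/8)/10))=-235/3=-78.33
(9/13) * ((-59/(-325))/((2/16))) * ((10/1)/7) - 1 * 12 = -62484/5915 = -10.56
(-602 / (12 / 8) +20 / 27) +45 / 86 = -928961 / 2322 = -400.07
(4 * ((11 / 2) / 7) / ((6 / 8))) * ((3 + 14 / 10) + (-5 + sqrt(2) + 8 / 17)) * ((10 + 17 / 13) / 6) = -3388 / 3315 + 308 * sqrt(2) / 39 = 10.15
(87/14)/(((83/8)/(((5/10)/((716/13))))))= 1131/207998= 0.01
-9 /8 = -1.12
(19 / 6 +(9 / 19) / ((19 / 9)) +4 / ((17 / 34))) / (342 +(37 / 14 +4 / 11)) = 1899821 / 57540873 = 0.03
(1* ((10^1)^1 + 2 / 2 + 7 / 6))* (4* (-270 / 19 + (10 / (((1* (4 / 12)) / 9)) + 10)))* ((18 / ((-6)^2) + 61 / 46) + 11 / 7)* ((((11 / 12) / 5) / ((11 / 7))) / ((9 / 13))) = 262147015 / 35397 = 7405.91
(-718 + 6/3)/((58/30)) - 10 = -11030/29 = -380.34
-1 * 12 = -12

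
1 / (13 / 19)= 19 / 13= 1.46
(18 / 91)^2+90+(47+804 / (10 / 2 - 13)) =605161 / 16562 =36.54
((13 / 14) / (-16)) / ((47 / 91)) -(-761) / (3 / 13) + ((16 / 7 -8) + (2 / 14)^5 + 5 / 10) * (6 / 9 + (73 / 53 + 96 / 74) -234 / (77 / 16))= 254481304209809 / 72016247072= 3533.67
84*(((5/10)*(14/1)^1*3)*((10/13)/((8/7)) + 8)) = 15299.31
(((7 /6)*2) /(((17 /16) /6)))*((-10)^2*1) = 22400 /17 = 1317.65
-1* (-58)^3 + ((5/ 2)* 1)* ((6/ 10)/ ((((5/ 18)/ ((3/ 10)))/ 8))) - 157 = 4874199/ 25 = 194967.96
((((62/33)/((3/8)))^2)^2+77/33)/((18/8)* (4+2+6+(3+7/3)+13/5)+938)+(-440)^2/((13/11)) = 4021219315757611700/24547166499141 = 163816.03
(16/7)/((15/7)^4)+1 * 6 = 309238/50625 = 6.11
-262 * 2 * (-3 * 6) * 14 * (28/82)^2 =25881408/1681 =15396.44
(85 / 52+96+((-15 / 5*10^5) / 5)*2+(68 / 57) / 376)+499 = -16633843583 / 139308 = -119403.36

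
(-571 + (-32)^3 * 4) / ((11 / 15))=-1974645 / 11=-179513.18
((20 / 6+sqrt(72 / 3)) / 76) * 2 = 5 / 57+sqrt(6) / 19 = 0.22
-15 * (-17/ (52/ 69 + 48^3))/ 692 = 0.00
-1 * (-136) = 136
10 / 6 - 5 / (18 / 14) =-20 / 9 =-2.22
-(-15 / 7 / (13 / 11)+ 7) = -472 / 91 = -5.19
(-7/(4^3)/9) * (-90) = 35/32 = 1.09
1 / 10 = 0.10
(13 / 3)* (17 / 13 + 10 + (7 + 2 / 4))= 163 / 2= 81.50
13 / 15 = 0.87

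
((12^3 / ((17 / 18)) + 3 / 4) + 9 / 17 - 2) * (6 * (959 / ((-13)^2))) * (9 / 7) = 460033533 / 5746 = 80061.53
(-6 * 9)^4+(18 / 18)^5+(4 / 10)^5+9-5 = 26572065657 / 3125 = 8503061.01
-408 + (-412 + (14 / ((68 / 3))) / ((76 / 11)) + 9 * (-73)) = -3816337 / 2584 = -1476.91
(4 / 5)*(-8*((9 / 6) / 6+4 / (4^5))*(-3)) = 39 / 8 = 4.88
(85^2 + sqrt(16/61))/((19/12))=48 * sqrt(61)/1159 + 86700/19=4563.48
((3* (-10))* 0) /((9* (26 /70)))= 0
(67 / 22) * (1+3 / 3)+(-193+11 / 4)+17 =-7355 / 44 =-167.16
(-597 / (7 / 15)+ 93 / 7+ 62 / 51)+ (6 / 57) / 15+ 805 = -2227621 / 4845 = -459.78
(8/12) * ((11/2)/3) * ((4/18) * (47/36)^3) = 1142053/1889568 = 0.60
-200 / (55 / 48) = -1920 / 11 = -174.55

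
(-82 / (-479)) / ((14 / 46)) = 1886 / 3353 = 0.56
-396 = -396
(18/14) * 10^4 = 90000/7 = 12857.14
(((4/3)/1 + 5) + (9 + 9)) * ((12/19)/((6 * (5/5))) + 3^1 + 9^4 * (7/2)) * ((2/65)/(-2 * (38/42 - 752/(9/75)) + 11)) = 445965541/325290355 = 1.37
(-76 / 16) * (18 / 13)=-171 / 26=-6.58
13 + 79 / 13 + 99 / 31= 8975 / 403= 22.27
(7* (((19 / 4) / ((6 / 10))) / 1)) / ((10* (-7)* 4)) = -19 / 96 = -0.20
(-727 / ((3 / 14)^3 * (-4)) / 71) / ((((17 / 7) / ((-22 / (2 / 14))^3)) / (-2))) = 25500501692512 / 32589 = 782488007.99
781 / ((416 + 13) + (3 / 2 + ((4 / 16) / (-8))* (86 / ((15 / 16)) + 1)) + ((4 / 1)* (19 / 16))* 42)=374880 / 301009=1.25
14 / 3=4.67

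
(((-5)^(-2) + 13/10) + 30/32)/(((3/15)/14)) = 6377/40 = 159.42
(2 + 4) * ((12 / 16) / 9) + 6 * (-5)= -59 / 2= -29.50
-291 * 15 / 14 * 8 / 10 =-1746 / 7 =-249.43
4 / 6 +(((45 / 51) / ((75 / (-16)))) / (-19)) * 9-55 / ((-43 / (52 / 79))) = 26296514 / 16458465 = 1.60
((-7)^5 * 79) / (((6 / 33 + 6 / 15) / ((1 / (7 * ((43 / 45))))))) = -469455525 / 1376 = -341174.07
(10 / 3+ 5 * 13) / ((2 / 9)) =615 / 2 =307.50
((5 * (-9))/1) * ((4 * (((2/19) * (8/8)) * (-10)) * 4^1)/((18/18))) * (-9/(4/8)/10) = -25920/19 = -1364.21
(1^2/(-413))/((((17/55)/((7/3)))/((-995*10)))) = 547250/3009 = 181.87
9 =9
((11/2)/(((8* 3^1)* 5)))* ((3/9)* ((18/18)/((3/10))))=11/216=0.05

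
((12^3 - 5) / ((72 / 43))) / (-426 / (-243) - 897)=-666801 / 580120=-1.15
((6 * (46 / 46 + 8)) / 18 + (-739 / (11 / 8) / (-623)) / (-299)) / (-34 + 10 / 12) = -36847374 / 407760353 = -0.09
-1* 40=-40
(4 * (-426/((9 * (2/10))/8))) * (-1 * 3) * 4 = 90880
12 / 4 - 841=-838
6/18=1/3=0.33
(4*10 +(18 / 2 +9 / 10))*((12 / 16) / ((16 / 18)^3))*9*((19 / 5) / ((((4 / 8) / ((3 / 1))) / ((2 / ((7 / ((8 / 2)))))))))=559843569 / 44800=12496.51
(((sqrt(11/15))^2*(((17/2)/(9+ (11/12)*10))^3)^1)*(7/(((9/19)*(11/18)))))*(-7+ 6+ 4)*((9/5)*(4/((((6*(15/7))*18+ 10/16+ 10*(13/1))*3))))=23711631552/656417824375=0.04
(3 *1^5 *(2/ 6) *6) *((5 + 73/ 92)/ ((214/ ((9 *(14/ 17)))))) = 100737/ 83674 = 1.20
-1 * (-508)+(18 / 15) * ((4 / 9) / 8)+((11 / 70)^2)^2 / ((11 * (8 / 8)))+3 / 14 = 36611480993 / 72030000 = 508.28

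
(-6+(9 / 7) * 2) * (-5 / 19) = 120 / 133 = 0.90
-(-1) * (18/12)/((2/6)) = 4.50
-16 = -16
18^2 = 324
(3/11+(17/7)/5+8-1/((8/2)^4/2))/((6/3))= 431231/98560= 4.38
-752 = -752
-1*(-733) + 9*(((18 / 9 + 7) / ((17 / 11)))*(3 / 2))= 27595 / 34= 811.62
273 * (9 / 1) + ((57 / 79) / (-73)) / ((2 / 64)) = 14167695 / 5767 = 2456.68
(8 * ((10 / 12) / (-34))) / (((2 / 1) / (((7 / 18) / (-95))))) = 0.00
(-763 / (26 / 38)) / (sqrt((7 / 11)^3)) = -22781 * sqrt(77) / 91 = -2196.73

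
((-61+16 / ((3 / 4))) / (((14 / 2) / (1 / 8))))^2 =289 / 576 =0.50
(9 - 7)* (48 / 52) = 1.85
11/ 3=3.67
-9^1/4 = -9/4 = -2.25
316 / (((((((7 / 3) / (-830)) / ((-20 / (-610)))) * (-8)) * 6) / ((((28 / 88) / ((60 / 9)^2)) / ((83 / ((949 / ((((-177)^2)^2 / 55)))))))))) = 74971 / 212877798048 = 0.00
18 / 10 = 9 / 5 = 1.80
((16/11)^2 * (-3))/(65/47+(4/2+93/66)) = -72192/54505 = -1.32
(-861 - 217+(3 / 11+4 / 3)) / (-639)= 35521 / 21087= 1.68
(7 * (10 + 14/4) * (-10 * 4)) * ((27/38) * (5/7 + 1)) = -87480/19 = -4604.21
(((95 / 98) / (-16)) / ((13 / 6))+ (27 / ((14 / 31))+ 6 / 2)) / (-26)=-639627 / 264992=-2.41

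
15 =15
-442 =-442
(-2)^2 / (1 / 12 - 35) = -48 / 419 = -0.11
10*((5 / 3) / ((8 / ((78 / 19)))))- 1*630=-23615 / 38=-621.45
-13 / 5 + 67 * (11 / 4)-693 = -10227 / 20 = -511.35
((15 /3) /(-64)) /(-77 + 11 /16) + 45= 219785 /4884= 45.00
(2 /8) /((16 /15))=15 /64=0.23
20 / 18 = 10 / 9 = 1.11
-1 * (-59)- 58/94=2744/47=58.38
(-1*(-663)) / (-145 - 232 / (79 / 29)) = -17459 / 6061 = -2.88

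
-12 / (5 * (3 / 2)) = -8 / 5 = -1.60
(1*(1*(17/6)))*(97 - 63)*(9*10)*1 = 8670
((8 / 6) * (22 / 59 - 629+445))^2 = 1878008896 / 31329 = 59944.74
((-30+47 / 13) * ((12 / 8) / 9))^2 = 117649 / 6084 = 19.34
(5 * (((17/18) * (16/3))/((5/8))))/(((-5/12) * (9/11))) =-47872/405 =-118.20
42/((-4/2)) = -21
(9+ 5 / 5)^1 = 10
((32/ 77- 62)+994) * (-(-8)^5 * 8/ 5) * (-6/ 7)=-112925343744/ 2695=-41901797.31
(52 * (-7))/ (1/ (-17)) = 6188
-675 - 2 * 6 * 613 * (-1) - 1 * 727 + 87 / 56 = 5955.55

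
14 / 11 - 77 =-833 / 11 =-75.73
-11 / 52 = -0.21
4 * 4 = 16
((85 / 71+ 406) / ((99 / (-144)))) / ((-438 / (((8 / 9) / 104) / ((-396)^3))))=-9637 / 51779198846232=-0.00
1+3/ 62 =65/ 62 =1.05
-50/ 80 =-5/ 8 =-0.62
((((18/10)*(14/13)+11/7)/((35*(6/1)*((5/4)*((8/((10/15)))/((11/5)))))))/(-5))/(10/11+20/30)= -193237/621075000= -0.00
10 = 10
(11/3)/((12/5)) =55/36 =1.53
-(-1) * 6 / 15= 2 / 5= 0.40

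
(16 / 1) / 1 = 16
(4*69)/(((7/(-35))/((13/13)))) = -1380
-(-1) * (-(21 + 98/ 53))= -1211/ 53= -22.85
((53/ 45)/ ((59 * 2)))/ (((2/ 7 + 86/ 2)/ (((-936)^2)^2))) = 5273312937984/ 29795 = 176986505.72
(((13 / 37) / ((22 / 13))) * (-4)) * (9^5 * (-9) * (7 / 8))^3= 8700535724261148047007 / 104192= 83504834577137861.32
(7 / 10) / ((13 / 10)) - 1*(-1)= 20 / 13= 1.54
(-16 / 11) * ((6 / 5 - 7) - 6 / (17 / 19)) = 17008 / 935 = 18.19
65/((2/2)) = 65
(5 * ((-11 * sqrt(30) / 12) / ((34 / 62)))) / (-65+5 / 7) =2387 * sqrt(30) / 18360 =0.71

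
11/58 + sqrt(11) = 3.51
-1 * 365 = -365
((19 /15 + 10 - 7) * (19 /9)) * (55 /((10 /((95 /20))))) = 31768 /135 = 235.32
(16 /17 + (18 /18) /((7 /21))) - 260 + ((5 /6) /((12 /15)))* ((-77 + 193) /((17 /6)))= -3628 /17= -213.41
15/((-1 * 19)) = -0.79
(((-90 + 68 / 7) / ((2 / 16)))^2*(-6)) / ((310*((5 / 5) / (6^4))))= -78592094208 / 7595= -10347872.84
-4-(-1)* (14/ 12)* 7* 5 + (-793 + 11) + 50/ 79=-352909/ 474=-744.53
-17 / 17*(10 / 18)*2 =-10 / 9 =-1.11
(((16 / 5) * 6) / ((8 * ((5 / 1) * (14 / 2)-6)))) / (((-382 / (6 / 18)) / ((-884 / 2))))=884 / 27695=0.03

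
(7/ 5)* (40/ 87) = 56/ 87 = 0.64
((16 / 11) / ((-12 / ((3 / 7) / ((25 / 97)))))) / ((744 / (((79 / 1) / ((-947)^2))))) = -7663 / 321102462450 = -0.00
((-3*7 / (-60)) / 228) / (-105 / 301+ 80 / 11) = 3311 / 14934000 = 0.00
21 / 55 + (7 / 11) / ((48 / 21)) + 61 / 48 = 1.93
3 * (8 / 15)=8 / 5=1.60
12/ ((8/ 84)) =126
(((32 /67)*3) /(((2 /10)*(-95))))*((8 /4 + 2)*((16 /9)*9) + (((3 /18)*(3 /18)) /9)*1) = -4.83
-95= -95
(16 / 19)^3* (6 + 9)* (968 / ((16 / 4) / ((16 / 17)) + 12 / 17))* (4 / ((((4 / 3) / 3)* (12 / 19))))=3033169920 / 121657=24932.14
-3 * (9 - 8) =-3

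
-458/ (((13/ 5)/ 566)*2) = -648070/ 13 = -49851.54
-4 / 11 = -0.36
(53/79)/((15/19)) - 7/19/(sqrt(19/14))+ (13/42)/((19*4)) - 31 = -12669819/420280 - 7*sqrt(266)/361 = -30.46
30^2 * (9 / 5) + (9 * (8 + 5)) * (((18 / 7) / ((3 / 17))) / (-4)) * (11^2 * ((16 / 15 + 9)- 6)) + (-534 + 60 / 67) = -978516663 / 4690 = -208638.95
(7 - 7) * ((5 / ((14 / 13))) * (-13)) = 0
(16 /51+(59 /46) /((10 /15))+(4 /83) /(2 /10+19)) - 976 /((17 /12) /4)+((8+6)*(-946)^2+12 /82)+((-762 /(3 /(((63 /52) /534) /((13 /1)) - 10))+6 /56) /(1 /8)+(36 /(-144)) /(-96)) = 224979138651829958553 /17931781049728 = 12546391.13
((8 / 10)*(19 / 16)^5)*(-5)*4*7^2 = -121328851 / 65536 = -1851.33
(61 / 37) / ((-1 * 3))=-61 / 111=-0.55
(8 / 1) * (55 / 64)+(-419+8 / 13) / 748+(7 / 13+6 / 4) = 162471 / 19448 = 8.35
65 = 65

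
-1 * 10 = -10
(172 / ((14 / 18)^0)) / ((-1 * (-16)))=43 / 4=10.75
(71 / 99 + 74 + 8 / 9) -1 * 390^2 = -5016805 / 33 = -152024.39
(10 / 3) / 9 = 10 / 27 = 0.37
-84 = -84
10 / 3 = 3.33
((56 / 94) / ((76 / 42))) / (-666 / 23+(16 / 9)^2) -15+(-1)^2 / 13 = -4166392211 / 278952661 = -14.94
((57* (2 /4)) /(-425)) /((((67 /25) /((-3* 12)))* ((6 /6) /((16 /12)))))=1368 /1139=1.20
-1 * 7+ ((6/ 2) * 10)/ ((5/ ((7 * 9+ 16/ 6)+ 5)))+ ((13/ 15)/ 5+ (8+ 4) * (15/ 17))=545396/ 1275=427.76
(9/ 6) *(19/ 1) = 57/ 2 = 28.50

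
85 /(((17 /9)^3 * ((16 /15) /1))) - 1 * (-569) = 2685731 /4624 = 580.82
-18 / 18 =-1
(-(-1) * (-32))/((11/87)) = -2784/11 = -253.09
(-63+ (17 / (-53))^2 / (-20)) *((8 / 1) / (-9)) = 7079258 / 126405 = 56.00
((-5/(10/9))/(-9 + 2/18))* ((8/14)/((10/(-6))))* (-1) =243/1400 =0.17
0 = 0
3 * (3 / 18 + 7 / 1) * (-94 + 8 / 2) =-1935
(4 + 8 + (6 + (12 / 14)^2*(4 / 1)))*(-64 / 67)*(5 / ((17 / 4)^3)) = -21012480 / 16129379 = -1.30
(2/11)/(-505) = -2/5555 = -0.00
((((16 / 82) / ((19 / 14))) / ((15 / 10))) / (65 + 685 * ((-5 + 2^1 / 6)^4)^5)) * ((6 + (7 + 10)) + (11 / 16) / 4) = 0.00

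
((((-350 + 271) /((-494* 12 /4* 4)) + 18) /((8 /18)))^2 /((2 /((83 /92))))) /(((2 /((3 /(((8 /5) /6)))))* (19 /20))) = 1916493522633675 /436812726272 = 4387.45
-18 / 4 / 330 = -3 / 220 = -0.01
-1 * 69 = -69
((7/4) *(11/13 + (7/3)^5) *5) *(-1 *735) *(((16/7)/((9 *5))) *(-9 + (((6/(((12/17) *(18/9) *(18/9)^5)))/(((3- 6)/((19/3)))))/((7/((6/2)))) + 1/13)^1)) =611532006295/2956824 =206820.56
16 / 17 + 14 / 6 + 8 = 575 / 51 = 11.27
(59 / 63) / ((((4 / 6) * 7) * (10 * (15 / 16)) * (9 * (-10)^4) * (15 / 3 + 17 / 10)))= 59 / 1662018750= 0.00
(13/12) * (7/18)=91/216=0.42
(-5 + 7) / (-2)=-1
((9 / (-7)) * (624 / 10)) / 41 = -1.96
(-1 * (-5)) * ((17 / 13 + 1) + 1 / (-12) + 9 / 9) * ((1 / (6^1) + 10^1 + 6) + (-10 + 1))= 108145 / 936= 115.54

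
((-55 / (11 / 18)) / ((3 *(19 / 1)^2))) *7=-210 / 361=-0.58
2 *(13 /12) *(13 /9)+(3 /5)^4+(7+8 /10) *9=2479249 /33750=73.46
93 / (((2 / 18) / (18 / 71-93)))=-5511645 / 71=-77628.80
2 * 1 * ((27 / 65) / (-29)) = -54 / 1885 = -0.03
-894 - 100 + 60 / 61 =-60574 / 61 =-993.02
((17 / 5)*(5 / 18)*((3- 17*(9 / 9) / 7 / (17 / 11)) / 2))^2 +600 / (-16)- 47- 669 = -11955341 / 15876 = -753.04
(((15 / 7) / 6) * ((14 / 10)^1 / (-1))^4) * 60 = 2058 / 25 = 82.32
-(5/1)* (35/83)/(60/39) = -455/332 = -1.37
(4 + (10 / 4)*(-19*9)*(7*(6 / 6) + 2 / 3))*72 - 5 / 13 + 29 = -3063624 / 13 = -235663.38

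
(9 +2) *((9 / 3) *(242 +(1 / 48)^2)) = 6133259 / 768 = 7986.01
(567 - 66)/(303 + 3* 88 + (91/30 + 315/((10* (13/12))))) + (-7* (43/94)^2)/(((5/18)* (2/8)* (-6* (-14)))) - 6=-27948276711/5161394770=-5.41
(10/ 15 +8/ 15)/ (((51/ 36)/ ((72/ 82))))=2592/ 3485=0.74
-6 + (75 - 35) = 34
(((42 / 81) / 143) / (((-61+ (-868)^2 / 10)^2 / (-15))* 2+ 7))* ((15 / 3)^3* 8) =-1750000 / 364690055738151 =-0.00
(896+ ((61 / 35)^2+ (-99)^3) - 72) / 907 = -1187603154 / 1111075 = -1068.88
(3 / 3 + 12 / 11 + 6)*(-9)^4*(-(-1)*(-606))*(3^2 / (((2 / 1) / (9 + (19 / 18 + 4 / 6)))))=-34147583991 / 22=-1552162908.68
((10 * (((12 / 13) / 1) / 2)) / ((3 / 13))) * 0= 0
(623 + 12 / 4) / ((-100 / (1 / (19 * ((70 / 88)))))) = -6886 / 16625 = -0.41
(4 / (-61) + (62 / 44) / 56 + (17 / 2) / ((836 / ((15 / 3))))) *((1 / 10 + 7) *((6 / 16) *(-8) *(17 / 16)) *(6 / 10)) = -161717481 / 1142310400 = -0.14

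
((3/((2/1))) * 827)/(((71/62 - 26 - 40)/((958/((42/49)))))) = -85960861/4021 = -21377.98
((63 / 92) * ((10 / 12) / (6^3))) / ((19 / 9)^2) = 315 / 531392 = 0.00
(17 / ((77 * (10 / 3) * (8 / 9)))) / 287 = 459 / 1767920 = 0.00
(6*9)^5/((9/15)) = 765275040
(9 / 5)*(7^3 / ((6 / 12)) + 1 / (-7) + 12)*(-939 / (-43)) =8256627 / 301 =27430.65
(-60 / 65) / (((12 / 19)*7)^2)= -361 / 7644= -0.05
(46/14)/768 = 23/5376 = 0.00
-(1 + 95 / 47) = -142 / 47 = -3.02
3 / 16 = 0.19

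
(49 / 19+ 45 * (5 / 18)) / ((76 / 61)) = 34953 / 2888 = 12.10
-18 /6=-3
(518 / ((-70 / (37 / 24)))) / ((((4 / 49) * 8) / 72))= -201243 / 160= -1257.77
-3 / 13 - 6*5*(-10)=3897 / 13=299.77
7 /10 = 0.70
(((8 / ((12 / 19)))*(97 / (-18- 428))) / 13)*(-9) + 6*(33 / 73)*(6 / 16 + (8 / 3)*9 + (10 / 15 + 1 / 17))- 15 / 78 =1004404273 / 14390636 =69.80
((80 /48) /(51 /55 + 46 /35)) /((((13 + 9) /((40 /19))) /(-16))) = -56000 /49191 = -1.14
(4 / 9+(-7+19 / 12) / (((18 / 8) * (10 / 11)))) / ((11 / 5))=-595 / 594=-1.00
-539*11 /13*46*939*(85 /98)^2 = -18880637325 /1274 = -14819966.50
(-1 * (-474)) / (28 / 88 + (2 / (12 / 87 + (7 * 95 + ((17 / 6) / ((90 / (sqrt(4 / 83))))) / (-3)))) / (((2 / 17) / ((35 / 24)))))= 944142571999471655712 / 708016874848646153-37637547334200 * sqrt(83) / 708016874848646153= 1333.50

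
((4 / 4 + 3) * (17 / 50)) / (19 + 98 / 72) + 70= 1283974 / 18325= 70.07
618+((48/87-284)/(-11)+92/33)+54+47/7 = 4738003/6699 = 707.27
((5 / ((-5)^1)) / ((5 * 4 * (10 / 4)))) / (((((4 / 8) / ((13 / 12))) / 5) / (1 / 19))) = -13 / 1140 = -0.01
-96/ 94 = -48/ 47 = -1.02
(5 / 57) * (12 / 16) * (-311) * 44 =-900.26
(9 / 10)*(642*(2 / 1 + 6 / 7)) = 11556 / 7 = 1650.86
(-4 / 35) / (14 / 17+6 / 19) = -323 / 3220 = -0.10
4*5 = 20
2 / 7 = 0.29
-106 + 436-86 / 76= 12497 / 38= 328.87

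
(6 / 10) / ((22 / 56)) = 84 / 55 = 1.53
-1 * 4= -4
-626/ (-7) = 626/ 7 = 89.43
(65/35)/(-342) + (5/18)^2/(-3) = -4027/129276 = -0.03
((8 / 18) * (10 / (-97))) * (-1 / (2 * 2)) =10 / 873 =0.01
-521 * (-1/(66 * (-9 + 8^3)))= 521/33198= 0.02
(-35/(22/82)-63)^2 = 4528384/121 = 37424.66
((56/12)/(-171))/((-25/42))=196/4275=0.05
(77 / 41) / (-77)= -0.02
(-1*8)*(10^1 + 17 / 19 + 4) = -2264 / 19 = -119.16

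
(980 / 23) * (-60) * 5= -294000 / 23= -12782.61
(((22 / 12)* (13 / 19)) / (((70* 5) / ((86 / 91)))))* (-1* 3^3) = -4257 / 46550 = -0.09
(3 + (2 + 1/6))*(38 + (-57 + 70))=527/2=263.50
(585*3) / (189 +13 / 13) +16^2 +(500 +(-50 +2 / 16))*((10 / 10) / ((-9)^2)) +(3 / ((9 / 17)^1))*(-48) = -14849 / 12312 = -1.21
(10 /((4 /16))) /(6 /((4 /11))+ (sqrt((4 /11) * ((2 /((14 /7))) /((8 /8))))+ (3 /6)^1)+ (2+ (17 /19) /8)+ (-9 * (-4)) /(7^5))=10977450006146624 /5240349067123631 - 104420930446336 * sqrt(11) /5240349067123631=2.03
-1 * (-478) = 478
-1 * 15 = -15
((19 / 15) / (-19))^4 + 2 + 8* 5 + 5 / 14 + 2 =31438139 / 708750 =44.36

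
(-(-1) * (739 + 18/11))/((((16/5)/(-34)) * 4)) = -692495/352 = -1967.32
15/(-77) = -15/77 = -0.19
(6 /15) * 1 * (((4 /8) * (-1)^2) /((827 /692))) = 692 /4135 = 0.17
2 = 2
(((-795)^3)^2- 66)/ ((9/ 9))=252465925985015559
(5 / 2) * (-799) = -3995 / 2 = -1997.50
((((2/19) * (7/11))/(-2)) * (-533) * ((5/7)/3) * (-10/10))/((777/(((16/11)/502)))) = -21320/1345101219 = -0.00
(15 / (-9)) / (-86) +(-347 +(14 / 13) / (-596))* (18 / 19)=-3121245755 / 9495174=-328.72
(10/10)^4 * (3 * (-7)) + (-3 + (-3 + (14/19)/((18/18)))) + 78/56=-13231/532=-24.87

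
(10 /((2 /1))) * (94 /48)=9.79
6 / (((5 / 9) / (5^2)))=270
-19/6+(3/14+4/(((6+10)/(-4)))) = -83/21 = -3.95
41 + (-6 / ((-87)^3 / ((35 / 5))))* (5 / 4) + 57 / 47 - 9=685283767 / 20633094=33.21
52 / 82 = 26 / 41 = 0.63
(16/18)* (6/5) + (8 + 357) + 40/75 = 1833/5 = 366.60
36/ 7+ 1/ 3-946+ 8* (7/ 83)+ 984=76955/ 1743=44.15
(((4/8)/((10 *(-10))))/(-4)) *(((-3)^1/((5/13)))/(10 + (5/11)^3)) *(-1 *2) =51909/26870000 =0.00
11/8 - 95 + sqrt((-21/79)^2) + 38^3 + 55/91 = 3150463951/57512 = 54779.25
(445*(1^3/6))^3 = 88121125/216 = 407968.17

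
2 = 2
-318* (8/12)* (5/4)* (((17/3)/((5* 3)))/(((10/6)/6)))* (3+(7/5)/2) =-33337/25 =-1333.48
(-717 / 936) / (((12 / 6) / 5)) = -1195 / 624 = -1.92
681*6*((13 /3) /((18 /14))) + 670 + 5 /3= 14443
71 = 71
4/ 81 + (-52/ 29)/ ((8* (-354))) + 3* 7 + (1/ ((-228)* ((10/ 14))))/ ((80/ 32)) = 5542304467/ 263322900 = 21.05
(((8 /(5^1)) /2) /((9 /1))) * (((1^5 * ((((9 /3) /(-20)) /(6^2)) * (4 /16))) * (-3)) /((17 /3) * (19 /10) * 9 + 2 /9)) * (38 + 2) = 1 /8741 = 0.00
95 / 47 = 2.02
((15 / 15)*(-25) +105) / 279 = 80 / 279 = 0.29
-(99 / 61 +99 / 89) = -14850 / 5429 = -2.74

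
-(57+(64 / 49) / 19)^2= -2822903161 / 866761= -3256.84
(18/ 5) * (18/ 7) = 324/ 35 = 9.26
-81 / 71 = -1.14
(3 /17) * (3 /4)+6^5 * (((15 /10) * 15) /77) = 11897973 /5236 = 2272.34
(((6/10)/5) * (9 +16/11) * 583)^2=13373649/25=534945.96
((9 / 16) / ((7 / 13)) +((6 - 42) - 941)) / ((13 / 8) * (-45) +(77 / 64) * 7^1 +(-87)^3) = 437228 / 295038331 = 0.00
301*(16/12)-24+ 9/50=377.51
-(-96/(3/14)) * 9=4032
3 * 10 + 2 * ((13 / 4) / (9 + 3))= 733 / 24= 30.54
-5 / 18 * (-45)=25 / 2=12.50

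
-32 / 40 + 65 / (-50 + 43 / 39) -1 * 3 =-48908 / 9535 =-5.13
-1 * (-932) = 932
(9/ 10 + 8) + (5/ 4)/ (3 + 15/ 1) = 3229/ 360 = 8.97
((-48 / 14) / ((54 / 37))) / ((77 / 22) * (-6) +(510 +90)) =-148 / 36477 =-0.00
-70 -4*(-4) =-54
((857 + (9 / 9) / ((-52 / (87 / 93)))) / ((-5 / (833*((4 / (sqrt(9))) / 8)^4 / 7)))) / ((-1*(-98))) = -57987 / 361088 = -0.16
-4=-4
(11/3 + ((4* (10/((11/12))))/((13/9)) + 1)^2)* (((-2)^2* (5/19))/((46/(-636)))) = -127157697520/8936213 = -14229.48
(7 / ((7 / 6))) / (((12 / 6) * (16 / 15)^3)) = 10125 / 4096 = 2.47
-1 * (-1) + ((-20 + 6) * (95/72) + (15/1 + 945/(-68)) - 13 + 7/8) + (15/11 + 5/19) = -6873133/255816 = -26.87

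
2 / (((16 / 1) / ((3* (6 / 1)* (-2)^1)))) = -9 / 2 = -4.50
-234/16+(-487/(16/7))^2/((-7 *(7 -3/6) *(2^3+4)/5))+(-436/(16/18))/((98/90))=-861798083/978432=-880.80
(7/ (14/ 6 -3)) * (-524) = 5502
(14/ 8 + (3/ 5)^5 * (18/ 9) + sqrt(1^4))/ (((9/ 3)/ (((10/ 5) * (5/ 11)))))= 36319/ 41250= 0.88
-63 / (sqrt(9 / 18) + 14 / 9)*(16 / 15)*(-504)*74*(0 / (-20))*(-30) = 0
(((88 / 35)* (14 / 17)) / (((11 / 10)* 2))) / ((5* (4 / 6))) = 24 / 85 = 0.28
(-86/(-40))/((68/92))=989/340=2.91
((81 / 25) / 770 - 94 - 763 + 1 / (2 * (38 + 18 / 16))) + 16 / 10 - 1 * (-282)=-3454775997 / 6025250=-573.38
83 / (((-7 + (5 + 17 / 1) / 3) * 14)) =249 / 14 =17.79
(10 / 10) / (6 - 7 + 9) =1 / 8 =0.12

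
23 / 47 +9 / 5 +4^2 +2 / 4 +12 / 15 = 9207 / 470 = 19.59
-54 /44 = -27 /22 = -1.23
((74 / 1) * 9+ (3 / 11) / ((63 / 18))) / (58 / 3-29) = -153864 / 2233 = -68.90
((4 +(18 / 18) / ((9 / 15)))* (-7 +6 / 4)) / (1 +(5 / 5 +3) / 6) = -187 / 10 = -18.70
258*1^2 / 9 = 86 / 3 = 28.67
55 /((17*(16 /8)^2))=55 /68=0.81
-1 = -1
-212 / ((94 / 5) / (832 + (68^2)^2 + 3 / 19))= -215318836150 / 893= -241118517.53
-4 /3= -1.33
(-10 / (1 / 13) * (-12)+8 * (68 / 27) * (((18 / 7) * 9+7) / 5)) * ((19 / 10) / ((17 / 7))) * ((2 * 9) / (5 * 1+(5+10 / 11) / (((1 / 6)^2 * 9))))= 332097656 / 401625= 826.88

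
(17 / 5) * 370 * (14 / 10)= 8806 / 5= 1761.20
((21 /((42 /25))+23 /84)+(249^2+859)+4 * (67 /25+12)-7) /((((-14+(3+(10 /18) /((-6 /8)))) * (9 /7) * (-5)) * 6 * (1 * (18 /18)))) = 132141437 /951000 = 138.95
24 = 24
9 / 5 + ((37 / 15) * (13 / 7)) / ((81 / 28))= 4111 / 1215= 3.38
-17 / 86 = -0.20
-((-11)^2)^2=-14641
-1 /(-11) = 1 /11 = 0.09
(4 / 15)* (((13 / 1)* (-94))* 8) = -39104 / 15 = -2606.93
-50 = -50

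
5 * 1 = 5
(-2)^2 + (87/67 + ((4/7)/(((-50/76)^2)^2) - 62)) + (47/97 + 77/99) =-8378891912771/159936328125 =-52.39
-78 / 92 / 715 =-3 / 2530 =-0.00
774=774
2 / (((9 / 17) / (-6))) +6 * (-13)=-302 / 3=-100.67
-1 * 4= -4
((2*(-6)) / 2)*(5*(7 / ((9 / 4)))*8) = -746.67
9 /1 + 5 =14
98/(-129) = -98/129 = -0.76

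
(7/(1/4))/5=28/5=5.60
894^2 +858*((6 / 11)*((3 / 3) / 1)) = 799704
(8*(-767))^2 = 37650496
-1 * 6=-6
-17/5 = -3.40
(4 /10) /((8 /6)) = 3 /10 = 0.30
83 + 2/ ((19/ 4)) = 1585/ 19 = 83.42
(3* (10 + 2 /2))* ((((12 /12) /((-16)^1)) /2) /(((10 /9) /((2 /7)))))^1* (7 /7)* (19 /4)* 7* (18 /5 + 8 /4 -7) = 39501 /3200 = 12.34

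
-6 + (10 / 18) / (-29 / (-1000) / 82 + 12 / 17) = -46192622 / 8860437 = -5.21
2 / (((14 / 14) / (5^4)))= 1250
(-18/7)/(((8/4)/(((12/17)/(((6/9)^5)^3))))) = -387420489/974848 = -397.42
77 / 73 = 1.05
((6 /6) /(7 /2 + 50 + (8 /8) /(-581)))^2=0.00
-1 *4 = -4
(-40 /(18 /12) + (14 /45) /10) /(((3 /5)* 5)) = -5993 /675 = -8.88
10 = 10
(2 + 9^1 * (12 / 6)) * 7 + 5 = 145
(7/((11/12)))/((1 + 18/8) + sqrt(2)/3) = 39312/16379-4032 * sqrt(2)/16379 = 2.05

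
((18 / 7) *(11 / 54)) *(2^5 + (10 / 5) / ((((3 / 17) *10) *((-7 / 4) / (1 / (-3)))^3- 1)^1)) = 16239520 / 968597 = 16.77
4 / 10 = 2 / 5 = 0.40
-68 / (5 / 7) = -95.20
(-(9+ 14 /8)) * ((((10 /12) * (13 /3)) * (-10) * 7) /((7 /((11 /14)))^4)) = 204607975 /474360768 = 0.43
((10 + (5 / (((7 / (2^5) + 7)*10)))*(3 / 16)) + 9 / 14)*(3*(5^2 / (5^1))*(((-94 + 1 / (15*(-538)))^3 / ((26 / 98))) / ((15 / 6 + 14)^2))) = -1671441761075973647089 / 909372908772900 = -1838015.79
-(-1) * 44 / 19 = 44 / 19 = 2.32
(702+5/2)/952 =1409/1904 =0.74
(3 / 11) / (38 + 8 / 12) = 9 / 1276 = 0.01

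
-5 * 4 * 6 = -120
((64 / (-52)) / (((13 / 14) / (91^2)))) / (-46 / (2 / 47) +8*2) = 10976 / 1065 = 10.31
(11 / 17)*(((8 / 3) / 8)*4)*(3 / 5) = 44 / 85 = 0.52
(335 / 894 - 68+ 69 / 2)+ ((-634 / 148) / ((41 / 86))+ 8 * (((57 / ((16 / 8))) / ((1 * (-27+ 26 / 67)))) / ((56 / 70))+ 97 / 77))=-3979178327309 / 93096889809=-42.74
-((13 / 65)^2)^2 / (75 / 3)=-1 / 15625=-0.00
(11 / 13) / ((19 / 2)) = 0.09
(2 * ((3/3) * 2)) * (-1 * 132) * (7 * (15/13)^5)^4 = -421552106391041564941406250000/19004963774880799438801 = -22181158.11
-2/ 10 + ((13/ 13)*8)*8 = 319/ 5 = 63.80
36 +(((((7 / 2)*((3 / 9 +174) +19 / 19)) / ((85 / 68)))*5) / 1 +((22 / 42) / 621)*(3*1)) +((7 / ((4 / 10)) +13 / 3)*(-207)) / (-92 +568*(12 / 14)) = 59576271061 / 24030216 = 2479.22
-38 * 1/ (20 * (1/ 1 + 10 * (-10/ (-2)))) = -19/ 510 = -0.04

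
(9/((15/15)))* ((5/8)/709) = 45/5672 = 0.01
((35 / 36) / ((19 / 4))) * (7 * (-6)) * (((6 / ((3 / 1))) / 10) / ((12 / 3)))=-0.43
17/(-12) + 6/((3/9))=199/12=16.58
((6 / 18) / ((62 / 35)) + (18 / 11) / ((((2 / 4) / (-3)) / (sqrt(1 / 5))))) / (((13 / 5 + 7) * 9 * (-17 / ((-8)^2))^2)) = 22400 / 725679 - 1024 * sqrt(5) / 3179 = -0.69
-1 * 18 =-18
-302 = -302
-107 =-107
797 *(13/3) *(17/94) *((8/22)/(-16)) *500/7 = -22017125/21714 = -1013.96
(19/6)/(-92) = -19/552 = -0.03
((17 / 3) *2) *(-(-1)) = 34 / 3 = 11.33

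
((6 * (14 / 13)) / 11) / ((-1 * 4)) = -21 / 143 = -0.15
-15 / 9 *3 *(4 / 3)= -6.67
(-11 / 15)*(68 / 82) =-374 / 615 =-0.61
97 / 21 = 4.62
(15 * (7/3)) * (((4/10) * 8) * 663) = 74256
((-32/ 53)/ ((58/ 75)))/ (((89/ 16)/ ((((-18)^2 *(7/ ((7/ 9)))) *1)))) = -55987200/ 136793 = -409.28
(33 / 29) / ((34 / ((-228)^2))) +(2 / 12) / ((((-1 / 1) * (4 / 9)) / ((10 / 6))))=6859423 / 3944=1739.20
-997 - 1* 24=-1021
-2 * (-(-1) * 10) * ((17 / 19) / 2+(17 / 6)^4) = -7989575 / 6156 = -1297.85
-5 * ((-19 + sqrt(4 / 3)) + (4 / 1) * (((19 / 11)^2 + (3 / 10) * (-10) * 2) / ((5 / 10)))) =26095 / 121 - 10 * sqrt(3) / 3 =209.89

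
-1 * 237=-237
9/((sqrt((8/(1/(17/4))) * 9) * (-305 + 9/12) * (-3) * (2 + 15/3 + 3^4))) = sqrt(34)/910316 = 0.00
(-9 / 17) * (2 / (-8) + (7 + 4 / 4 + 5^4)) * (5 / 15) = -7593 / 68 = -111.66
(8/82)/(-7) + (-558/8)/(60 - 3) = -26995/21812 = -1.24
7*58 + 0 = 406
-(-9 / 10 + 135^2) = -182241 / 10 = -18224.10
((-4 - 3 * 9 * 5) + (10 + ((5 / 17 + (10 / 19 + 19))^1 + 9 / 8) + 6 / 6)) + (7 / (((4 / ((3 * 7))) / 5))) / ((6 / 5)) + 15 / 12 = 30569 / 646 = 47.32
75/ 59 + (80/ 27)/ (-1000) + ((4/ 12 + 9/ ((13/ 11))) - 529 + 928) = 211344116/ 517725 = 408.22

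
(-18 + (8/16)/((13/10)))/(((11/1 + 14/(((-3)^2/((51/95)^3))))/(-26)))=392677750/9637471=40.74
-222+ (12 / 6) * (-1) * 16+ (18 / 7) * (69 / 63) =-12308 / 49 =-251.18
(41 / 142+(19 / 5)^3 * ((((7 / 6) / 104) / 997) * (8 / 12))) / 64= 2394713423 / 530053056000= 0.00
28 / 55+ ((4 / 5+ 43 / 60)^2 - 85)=-3254749 / 39600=-82.19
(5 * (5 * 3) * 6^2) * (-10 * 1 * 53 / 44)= -357750 / 11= -32522.73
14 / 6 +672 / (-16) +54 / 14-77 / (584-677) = -7591 / 217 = -34.98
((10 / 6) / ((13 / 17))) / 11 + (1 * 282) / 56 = 62869 / 12012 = 5.23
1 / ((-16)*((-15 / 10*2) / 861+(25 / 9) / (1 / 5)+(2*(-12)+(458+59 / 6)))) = -0.00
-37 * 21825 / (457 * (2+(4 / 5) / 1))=-4037625 / 6398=-631.08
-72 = -72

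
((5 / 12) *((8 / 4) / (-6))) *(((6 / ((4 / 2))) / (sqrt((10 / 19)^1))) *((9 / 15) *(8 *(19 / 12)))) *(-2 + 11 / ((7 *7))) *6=1653 *sqrt(190) / 490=46.50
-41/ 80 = -0.51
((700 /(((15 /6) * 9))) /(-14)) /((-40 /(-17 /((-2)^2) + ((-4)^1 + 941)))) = 3731 /72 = 51.82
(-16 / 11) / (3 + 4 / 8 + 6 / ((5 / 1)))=-160 / 517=-0.31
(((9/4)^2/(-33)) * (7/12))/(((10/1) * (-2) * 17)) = 63/239360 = 0.00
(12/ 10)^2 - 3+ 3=1.44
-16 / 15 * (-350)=1120 / 3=373.33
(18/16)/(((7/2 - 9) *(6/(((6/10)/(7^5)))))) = -9/7395080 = -0.00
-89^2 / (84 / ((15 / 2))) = -39605 / 56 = -707.23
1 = 1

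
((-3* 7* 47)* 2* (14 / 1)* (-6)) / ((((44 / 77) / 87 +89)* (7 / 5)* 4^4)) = 1803249 / 346912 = 5.20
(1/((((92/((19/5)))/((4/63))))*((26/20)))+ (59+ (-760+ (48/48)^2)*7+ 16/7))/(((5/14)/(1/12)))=-49463252/40365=-1225.40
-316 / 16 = -79 / 4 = -19.75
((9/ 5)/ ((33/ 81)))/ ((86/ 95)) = 4617/ 946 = 4.88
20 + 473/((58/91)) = 44203/58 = 762.12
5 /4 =1.25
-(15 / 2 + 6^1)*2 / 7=-27 / 7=-3.86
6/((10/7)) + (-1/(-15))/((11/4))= 697/165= 4.22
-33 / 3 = -11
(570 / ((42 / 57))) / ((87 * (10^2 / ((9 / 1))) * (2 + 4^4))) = 1083 / 349160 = 0.00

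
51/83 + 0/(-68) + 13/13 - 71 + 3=-5510/83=-66.39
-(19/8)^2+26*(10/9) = 13391/576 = 23.25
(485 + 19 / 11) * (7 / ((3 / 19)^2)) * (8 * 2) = 216472928 / 99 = 2186595.23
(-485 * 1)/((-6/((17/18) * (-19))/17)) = -2663135/108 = -24658.66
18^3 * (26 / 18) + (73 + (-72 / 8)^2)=8578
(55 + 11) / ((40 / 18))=297 / 10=29.70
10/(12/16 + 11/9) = 360/71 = 5.07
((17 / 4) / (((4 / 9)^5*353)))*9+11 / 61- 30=-2078965955 / 88199168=-23.57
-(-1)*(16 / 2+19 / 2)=35 / 2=17.50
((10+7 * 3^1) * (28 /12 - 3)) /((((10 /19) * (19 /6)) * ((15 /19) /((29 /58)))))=-589 /75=-7.85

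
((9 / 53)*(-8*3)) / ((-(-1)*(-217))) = 216 / 11501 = 0.02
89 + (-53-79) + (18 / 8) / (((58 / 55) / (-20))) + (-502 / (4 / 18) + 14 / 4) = -67894 / 29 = -2341.17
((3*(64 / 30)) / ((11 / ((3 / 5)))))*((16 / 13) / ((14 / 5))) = 768 / 5005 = 0.15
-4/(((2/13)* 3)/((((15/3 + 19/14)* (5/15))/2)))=-1157/126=-9.18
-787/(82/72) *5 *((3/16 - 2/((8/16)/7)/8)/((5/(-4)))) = -375399/41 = -9156.07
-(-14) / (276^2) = 7 / 38088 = 0.00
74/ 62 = 37/ 31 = 1.19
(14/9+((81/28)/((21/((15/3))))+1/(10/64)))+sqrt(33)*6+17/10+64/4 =232357/8820+6*sqrt(33) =60.81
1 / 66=0.02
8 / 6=4 / 3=1.33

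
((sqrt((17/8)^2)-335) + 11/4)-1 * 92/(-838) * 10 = -1102899/3352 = -329.03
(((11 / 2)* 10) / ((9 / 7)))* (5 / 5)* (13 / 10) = 1001 / 18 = 55.61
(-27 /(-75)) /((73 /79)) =711 /1825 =0.39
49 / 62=0.79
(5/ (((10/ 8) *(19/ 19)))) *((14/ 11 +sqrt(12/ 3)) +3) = 276/ 11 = 25.09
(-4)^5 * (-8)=8192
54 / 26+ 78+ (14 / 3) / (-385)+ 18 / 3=184609 / 2145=86.06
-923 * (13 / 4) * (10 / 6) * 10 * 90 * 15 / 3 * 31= -697441875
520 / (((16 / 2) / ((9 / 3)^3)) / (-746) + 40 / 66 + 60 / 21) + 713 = 579464009 / 671323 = 863.17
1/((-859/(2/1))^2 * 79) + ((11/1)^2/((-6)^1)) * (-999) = 2348783691515/116585198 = 20146.50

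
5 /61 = 0.08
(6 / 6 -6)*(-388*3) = 5820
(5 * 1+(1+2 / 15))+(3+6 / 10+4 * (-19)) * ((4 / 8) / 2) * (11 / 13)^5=-1.72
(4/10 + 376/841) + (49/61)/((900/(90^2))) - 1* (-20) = 7201787/256505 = 28.08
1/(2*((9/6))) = 1/3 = 0.33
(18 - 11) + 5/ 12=89/ 12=7.42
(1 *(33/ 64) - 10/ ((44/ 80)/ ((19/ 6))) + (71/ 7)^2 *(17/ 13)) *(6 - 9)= -104226557/ 448448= -232.42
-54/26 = -27/13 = -2.08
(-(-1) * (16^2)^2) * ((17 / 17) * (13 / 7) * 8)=6815744 / 7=973677.71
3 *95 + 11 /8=2291 /8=286.38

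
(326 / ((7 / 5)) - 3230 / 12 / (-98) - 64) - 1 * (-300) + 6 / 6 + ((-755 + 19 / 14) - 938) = -716795 / 588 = -1219.04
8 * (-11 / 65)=-88 / 65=-1.35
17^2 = 289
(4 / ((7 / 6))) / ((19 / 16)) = 2.89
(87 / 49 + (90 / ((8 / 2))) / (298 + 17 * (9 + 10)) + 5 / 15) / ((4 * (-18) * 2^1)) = -4835 / 324576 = -0.01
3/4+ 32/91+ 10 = 4041/364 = 11.10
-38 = -38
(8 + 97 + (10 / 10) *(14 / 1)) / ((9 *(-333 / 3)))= -119 / 999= -0.12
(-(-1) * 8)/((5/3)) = 24/5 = 4.80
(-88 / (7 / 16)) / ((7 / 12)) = -16896 / 49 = -344.82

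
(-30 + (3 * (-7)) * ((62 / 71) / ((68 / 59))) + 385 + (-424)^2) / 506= 355.96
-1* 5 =-5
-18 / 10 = -9 / 5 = -1.80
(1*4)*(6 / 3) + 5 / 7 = 61 / 7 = 8.71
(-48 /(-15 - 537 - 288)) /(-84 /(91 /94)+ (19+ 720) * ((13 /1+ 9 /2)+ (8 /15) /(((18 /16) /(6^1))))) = 468 /122422279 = 0.00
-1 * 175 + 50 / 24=-2075 / 12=-172.92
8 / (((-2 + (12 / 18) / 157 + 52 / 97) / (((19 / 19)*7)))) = -319809 / 8336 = -38.36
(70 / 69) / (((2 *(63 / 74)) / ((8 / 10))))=296 / 621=0.48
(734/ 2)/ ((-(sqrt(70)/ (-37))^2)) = -502423/ 70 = -7177.47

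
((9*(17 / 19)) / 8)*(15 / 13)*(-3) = -6885 / 1976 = -3.48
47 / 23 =2.04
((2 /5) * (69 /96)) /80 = 0.00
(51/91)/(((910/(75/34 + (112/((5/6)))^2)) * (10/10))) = 46067193/4140500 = 11.13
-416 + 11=-405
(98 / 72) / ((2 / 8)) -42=-329 / 9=-36.56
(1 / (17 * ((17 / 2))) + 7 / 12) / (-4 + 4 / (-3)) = -2047 / 18496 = -0.11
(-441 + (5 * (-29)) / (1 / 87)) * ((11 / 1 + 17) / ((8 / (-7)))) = 319872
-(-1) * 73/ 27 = 73/ 27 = 2.70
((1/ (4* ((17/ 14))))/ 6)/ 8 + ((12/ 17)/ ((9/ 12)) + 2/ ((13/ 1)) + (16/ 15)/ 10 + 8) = 1627617/ 176800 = 9.21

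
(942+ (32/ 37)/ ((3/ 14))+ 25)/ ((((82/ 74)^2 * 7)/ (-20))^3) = -12233.15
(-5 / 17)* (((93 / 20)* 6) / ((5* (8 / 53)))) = -14787 / 1360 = -10.87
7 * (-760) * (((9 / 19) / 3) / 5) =-168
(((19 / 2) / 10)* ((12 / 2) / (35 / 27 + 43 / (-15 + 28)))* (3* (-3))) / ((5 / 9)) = -1620567 / 80800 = -20.06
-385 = -385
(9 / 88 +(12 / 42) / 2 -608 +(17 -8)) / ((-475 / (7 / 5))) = 368833 / 209000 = 1.76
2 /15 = 0.13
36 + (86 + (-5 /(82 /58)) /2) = 9859 /82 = 120.23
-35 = -35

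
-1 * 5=-5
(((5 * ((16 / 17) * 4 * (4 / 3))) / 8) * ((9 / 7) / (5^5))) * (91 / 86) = 624 / 456875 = 0.00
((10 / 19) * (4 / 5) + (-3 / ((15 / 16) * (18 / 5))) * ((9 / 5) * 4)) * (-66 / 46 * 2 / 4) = 9372 / 2185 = 4.29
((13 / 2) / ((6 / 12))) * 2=26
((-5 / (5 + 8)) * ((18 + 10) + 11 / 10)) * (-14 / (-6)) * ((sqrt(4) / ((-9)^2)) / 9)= -679 / 9477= -0.07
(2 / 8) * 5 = 5 / 4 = 1.25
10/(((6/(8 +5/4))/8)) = 370/3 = 123.33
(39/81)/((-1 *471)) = -13/12717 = -0.00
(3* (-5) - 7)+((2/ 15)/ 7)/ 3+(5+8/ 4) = -4723/ 315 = -14.99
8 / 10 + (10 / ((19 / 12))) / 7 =1132 / 665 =1.70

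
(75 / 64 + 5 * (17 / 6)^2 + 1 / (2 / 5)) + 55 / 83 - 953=-43434839 / 47808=-908.53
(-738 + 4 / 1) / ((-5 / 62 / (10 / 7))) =91016 / 7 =13002.29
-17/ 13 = -1.31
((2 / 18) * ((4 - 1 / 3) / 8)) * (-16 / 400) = -11 / 5400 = -0.00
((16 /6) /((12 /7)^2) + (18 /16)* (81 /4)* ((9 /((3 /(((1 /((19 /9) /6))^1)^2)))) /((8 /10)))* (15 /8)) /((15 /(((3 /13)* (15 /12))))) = 3230768267 /129752064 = 24.90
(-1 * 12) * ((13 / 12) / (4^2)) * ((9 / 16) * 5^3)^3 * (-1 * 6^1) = 55529296875 / 32768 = 1694619.66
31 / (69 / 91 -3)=-2821 / 204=-13.83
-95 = -95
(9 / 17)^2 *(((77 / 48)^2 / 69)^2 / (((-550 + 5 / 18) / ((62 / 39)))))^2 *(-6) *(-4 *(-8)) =-1187542576177321441 / 1363934977247802588187852800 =-0.00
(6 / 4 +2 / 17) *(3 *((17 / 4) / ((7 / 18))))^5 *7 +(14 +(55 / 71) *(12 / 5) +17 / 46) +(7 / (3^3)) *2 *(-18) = 322912340349378167 / 752799936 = 428948416.32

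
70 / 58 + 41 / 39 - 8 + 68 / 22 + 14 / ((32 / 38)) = 1390813 / 99528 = 13.97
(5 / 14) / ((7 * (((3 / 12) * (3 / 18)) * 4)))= 15 / 49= 0.31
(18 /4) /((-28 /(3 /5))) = -27 /280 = -0.10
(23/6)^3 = 12167/216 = 56.33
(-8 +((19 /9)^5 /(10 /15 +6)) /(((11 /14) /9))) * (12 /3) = 30816266 /120285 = 256.19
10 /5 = 2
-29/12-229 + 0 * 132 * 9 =-2777/12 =-231.42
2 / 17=0.12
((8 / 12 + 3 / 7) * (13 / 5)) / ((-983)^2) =0.00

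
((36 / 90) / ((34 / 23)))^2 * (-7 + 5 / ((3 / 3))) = -1058 / 7225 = -0.15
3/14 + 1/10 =11/35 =0.31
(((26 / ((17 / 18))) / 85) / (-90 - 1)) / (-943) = 0.00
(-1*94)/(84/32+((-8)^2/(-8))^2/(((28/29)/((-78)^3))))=5264/1761536877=0.00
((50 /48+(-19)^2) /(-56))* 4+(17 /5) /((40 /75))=-19.49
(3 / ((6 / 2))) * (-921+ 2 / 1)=-919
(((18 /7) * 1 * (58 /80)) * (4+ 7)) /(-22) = -261 /280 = -0.93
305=305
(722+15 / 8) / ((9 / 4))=321.72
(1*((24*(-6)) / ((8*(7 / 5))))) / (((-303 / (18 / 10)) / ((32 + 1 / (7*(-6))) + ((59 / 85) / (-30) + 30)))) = 9952758 / 2103325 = 4.73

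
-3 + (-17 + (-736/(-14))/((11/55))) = 1700/7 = 242.86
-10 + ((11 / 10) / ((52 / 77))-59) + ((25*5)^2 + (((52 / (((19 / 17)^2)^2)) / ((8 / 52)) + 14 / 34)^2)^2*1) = 27793972458744790461769410245434807287 / 12527275957342269523860096520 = 2218676474.71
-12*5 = -60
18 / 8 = 9 / 4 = 2.25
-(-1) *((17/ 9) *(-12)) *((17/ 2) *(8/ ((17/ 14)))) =-1269.33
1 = 1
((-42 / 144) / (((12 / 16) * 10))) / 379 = -7 / 68220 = -0.00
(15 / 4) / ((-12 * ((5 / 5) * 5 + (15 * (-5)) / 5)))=1 / 32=0.03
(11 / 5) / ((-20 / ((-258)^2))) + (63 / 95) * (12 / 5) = -3477213 / 475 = -7320.45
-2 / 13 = -0.15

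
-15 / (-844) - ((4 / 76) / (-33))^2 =5896091 / 331800876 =0.02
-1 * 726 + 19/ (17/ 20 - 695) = -10079438/ 13883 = -726.03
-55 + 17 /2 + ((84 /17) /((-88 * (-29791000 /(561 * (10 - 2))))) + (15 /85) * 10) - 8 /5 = -2933295802 /63305875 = -46.34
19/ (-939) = -19/ 939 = -0.02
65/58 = 1.12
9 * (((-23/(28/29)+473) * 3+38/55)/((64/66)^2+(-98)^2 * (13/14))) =1849955679/1359781640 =1.36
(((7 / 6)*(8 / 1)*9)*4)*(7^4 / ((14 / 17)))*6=5877648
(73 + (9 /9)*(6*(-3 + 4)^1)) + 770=849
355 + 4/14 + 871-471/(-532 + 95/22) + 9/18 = 199529643/162526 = 1227.68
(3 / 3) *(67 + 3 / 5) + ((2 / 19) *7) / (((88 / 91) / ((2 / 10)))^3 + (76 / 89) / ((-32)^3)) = 398887159357925082 / 5900128698044345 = 67.61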